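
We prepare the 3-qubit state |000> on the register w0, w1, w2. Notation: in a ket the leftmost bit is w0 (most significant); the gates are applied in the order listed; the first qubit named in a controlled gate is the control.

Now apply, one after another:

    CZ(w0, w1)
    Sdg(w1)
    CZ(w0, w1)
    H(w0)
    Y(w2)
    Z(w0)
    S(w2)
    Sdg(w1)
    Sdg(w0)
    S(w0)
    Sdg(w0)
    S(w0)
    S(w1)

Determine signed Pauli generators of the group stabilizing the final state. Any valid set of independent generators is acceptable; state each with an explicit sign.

One valid set of independent stabilizer generators is -XII, +IZI, -IIZ (any independent generating set of the same group is equally correct). Key observation: the block from step 8 through step 13 cancels to the identity and can be dropped.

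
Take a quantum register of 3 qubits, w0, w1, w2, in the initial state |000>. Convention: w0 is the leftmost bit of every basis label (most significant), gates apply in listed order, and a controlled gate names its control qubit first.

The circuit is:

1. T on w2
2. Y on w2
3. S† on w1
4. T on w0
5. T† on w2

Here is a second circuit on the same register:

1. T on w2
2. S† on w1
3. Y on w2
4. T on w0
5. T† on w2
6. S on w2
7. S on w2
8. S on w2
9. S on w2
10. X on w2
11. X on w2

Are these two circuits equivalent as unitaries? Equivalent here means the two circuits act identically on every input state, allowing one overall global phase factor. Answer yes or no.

Yes, they are equivalent — the unitaries differ by at most a global phase.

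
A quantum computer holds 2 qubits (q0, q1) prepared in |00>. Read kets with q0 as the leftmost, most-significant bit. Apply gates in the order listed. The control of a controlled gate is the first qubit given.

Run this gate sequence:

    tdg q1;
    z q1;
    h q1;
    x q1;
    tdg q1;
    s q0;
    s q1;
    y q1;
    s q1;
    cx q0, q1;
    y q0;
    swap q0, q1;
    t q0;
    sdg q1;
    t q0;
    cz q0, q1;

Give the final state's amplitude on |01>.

The final state's coefficient on |01> equals -sqrt(2)*exp(3*I*pi/4)/2.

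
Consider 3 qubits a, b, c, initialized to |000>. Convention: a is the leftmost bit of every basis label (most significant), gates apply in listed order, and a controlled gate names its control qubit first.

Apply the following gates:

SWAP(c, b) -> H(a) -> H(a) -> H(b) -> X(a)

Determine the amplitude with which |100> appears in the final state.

|100> carries amplitude sqrt(2)/2 in the final state. Key observation: gates 2-3 undo each other exactly, leaving only the rest of the circuit to track.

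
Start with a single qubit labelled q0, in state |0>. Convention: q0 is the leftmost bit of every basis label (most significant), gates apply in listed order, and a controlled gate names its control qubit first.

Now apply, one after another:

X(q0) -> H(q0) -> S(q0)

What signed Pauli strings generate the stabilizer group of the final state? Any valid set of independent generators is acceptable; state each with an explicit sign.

One valid set of independent stabilizer generators is -Y (any independent generating set of the same group is equally correct).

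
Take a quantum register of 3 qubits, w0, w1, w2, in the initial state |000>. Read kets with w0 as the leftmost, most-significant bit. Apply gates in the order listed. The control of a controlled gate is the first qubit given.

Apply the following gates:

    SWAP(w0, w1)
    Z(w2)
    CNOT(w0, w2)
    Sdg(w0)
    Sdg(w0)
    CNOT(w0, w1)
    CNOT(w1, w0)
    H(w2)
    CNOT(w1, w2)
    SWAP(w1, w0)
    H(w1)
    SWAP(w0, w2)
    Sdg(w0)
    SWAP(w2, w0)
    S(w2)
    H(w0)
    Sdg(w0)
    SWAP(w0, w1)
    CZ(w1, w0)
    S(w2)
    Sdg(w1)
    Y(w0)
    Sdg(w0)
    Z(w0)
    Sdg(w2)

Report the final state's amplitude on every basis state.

The final amplitudes are -sqrt(2)*I/4 on |000>, -sqrt(2)*I/4 on |001>, -sqrt(2)*I/4 on |010>, -sqrt(2)*I/4 on |011>, -sqrt(2)/4 on |100>, -sqrt(2)/4 on |101>, sqrt(2)/4 on |110>, sqrt(2)/4 on |111>.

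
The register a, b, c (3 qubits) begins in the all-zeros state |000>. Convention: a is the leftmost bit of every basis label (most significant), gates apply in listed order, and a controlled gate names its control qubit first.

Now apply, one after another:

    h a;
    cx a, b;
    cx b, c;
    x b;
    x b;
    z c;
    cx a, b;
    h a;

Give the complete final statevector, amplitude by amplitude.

The resulting statevector has amplitude 1/2 on |000>, -1/2 on |001>, 0 on |010>, 0 on |011>, 1/2 on |100>, 1/2 on |101>, 0 on |110>, 0 on |111>.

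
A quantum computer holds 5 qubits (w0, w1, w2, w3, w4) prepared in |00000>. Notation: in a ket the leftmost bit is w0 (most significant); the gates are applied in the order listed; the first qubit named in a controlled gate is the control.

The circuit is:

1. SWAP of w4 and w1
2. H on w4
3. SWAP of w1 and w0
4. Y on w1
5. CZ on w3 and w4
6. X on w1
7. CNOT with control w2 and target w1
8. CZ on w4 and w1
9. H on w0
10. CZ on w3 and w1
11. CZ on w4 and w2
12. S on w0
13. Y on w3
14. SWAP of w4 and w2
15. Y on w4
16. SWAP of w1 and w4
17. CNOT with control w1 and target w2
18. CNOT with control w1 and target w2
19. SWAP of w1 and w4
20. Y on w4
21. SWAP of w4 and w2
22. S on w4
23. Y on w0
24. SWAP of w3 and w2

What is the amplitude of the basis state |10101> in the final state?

|10101> carries amplitude 1/2 in the final state. Key observation: gates 14-21 undo each other exactly, leaving only the rest of the circuit to track.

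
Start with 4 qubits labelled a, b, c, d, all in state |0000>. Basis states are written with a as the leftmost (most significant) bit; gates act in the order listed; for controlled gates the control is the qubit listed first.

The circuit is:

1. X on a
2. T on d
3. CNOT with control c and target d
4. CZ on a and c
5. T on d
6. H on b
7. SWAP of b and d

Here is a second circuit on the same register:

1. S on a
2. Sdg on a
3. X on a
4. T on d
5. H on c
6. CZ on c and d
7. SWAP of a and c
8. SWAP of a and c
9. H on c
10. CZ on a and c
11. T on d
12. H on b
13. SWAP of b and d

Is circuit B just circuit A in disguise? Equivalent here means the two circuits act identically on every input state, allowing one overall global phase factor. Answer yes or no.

No, they are not equivalent — no single phase factor reconciles the two unitaries.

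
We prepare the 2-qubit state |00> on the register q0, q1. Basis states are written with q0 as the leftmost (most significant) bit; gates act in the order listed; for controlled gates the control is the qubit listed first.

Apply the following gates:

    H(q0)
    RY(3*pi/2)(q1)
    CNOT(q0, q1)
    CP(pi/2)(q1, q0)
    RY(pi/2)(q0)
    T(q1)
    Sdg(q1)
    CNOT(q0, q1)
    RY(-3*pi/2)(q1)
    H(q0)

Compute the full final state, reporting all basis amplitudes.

After the circuit, the state carries amplitude sqrt(2)*(1 + exp(I*pi/4))/4 on |00>, sqrt(2)*(1 + exp(3*I*pi/4))/4 on |01>, sqrt(2)*(1 - exp(3*I*pi/4))/4 on |10>, sqrt(2)*(1 - exp(I*pi/4))/4 on |11>.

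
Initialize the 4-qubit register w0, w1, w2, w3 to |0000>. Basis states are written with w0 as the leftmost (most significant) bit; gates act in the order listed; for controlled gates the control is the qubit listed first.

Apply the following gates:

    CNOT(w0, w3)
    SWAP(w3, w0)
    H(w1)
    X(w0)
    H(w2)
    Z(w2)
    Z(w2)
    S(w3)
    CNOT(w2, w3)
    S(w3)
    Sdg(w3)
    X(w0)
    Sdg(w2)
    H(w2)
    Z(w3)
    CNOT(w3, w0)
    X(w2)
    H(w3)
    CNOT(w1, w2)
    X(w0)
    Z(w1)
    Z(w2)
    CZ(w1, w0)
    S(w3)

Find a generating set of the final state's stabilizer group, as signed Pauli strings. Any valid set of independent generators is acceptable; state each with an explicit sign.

The stabilizer group can be generated by +YIZZ, +IXII, +ZIXI, -ZIIY, among other valid generating sets.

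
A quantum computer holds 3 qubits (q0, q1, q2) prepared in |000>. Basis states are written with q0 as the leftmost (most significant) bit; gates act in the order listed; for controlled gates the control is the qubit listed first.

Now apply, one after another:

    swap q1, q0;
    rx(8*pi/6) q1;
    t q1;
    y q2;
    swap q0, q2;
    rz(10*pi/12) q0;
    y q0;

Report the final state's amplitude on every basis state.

The final amplitudes are -exp(5*I*pi/12)/2 on |000>, sqrt(3)*exp(I*pi/6)/2 on |010>, and 0 on every other basis state.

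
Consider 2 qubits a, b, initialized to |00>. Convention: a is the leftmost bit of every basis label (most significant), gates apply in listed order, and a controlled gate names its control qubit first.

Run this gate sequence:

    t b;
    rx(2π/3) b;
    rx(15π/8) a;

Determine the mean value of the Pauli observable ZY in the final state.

The observable ZY averages to -sqrt(3*sqrt(2) + 6)/4.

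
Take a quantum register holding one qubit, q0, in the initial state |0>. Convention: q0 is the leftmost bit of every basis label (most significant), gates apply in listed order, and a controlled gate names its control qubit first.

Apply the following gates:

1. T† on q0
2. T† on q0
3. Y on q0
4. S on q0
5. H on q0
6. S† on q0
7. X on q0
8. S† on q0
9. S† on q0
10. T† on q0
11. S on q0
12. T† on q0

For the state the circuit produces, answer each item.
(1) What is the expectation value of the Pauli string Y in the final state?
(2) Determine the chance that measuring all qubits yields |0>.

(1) The expectation value of Y is 1.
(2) A full measurement returns |0> with probability 1/2.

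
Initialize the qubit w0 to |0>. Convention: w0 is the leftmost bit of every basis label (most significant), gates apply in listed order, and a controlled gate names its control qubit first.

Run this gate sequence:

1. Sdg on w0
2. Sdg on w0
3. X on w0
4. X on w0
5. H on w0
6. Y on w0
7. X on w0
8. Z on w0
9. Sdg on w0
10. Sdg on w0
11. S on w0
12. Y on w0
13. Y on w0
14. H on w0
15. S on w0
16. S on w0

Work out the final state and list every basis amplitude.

After the circuit, the state carries amplitude 1/2 + I/2 on |0>, 1/2 - I/2 on |1>.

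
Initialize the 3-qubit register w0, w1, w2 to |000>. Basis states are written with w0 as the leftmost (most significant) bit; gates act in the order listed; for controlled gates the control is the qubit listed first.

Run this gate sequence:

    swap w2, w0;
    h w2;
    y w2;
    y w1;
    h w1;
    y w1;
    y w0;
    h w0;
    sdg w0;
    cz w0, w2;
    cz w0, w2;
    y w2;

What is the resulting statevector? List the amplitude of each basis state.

After the circuit, the state carries amplitude -sqrt(2)*I/4 on |000>, -sqrt(2)*I/4 on |001>, -sqrt(2)*I/4 on |010>, -sqrt(2)*I/4 on |011>, sqrt(2)/4 on |100>, sqrt(2)/4 on |101>, sqrt(2)/4 on |110>, sqrt(2)/4 on |111>. Key observation: the block from step 10 through step 11 cancels to the identity and can be dropped.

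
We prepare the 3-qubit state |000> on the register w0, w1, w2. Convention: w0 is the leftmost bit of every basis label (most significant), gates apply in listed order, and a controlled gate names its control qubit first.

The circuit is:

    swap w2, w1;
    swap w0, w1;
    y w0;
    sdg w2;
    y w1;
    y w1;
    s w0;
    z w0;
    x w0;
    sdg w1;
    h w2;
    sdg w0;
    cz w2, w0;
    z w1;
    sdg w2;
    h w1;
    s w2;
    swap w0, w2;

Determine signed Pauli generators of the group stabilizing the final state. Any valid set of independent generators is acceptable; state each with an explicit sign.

The final state is stabilized by the group generated by +XII, +IXI, +IIZ; other independent generating sets are equally valid.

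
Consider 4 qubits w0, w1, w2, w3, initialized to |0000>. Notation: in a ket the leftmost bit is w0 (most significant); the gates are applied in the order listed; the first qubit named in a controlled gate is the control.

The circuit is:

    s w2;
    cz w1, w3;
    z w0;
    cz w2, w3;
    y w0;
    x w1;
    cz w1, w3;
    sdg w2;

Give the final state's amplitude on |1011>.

The amplitude on |1011> is 0.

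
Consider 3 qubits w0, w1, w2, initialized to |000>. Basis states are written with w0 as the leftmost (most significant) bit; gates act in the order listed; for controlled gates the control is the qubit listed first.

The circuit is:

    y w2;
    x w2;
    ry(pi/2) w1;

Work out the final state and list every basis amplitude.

The resulting statevector has amplitude sqrt(2)*I/2 on |000>, sqrt(2)*I/2 on |010>, and 0 on every other basis state.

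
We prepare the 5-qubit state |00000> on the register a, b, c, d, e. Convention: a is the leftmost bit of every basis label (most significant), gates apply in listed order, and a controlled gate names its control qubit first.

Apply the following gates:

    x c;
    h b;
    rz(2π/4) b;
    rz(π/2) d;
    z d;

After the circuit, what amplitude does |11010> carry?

The final state's coefficient on |11010> equals 0.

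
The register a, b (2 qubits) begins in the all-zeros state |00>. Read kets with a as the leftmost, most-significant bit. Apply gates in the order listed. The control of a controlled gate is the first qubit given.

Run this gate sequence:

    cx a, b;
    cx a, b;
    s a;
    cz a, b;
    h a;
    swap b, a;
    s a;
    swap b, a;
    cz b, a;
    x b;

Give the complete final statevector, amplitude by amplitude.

The resulting statevector has amplitude 0 on |00>, sqrt(2)/2 on |01>, 0 on |10>, sqrt(2)/2 on |11>.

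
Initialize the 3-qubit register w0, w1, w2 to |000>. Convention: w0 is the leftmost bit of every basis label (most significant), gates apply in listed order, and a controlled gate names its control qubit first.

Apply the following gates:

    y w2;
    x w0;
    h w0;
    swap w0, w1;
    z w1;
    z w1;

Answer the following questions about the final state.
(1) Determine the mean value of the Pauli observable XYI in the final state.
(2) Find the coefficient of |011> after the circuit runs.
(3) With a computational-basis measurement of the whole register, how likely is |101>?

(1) The observable XYI averages to 0.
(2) |011> carries amplitude -sqrt(2)*I/2 in the final state.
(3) Outcome |101> occurs with probability 0.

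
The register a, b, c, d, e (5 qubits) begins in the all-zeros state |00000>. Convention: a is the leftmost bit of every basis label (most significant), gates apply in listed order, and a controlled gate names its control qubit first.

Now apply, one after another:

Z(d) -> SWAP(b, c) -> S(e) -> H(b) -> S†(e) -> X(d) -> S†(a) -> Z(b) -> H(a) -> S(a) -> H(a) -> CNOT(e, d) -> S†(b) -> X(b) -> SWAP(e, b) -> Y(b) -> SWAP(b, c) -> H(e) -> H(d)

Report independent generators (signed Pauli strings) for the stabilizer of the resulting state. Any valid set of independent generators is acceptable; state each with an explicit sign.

The final state is stabilized by the group generated by -YIIII, -IIIXI, +IIIIY, +IZIII, -IIZII; other independent generating sets are equally valid.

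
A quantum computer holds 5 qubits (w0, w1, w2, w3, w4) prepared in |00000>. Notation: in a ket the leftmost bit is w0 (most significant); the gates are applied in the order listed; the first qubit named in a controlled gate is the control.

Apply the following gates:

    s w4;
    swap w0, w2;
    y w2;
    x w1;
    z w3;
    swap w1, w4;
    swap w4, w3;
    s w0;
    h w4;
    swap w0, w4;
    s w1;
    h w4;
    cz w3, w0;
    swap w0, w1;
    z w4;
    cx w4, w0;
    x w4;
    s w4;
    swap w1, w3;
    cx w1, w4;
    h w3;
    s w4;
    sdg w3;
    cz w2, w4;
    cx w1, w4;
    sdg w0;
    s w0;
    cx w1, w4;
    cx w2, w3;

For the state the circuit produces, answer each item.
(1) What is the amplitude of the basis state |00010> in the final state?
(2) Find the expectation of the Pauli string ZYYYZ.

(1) |00010> carries amplitude 0 in the final state. Key observation: gates 25-28 undo each other exactly, leaving only the rest of the circuit to track.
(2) The expectation value of ZYYYZ is 0.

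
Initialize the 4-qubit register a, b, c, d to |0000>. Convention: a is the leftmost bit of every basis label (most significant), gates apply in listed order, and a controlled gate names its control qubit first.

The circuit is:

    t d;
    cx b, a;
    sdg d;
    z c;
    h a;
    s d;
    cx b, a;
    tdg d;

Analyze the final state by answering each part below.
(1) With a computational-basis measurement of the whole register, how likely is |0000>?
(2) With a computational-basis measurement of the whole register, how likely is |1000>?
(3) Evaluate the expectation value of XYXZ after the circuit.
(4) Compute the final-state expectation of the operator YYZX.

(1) Outcome |0000> occurs with probability 1/2.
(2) The probability of measuring |1000> is 1/2.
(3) The observable XYXZ averages to 0.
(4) In the final state, YYZX has expectation 0.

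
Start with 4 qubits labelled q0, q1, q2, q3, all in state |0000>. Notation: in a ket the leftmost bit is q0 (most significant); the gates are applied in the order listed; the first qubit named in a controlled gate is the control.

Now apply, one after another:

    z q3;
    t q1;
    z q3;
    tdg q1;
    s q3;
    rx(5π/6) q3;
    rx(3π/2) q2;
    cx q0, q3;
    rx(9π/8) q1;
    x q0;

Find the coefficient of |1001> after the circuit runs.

The final state's coefficient on |1001> equals -I*(1 + sqrt(3))*sin(pi/16)/4.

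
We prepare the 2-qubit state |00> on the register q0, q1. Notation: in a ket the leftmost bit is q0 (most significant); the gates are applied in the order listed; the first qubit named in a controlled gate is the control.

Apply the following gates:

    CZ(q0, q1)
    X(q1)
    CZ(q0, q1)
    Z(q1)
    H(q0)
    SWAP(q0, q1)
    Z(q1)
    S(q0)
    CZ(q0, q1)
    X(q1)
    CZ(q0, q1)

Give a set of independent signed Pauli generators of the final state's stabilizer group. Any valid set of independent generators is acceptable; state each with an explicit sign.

The final state is stabilized by the group generated by -IX, -ZI; other independent generating sets are equally valid.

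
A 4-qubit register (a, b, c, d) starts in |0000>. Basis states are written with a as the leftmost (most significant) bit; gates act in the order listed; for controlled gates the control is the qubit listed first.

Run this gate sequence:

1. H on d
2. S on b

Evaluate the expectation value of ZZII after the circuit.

The observable ZZII averages to 1.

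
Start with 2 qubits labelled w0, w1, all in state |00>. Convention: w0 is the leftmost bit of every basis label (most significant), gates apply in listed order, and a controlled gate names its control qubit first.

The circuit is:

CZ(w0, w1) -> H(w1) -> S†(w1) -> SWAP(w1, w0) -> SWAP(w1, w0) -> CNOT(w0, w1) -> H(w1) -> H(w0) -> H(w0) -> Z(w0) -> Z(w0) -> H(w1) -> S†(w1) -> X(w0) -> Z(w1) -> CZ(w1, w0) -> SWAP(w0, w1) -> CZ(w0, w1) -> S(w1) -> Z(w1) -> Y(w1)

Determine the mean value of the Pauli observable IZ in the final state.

In the final state, IZ has expectation 1. Key observation: gates 8-9 undo each other exactly, leaving only the rest of the circuit to track.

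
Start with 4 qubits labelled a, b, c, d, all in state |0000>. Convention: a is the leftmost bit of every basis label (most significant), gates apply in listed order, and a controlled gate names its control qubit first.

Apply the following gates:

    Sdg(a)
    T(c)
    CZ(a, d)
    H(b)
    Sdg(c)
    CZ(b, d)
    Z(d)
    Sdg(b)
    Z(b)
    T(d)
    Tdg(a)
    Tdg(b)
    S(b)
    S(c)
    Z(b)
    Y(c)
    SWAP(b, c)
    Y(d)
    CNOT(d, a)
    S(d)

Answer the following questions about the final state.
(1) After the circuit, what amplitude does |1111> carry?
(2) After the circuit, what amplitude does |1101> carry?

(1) The final state's coefficient on |1111> equals -sqrt(2)*exp(I*pi/4)/2.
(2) The final state's coefficient on |1101> equals -sqrt(2)*I/2.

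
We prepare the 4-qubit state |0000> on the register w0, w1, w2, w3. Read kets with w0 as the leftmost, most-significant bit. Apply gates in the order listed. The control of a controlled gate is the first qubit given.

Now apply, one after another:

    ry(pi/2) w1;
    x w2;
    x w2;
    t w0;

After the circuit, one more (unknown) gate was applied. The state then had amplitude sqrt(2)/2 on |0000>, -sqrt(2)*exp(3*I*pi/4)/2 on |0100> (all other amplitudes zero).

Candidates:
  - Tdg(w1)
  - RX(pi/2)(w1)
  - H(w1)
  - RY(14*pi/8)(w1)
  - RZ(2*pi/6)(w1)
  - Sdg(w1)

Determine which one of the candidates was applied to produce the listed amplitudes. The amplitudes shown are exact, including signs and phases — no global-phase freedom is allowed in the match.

The applied gate was Tdg(w1). Key observation: steps 2-3 multiply out to the identity, so the circuit reduces to the remaining gates.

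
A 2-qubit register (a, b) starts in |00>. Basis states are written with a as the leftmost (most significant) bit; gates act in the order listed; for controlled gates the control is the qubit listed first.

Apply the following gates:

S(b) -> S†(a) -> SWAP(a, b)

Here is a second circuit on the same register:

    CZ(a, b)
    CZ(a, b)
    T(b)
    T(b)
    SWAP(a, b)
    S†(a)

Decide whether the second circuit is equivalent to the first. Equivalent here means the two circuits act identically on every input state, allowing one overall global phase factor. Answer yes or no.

No — the two circuits implement different unitaries, even allowing a global phase.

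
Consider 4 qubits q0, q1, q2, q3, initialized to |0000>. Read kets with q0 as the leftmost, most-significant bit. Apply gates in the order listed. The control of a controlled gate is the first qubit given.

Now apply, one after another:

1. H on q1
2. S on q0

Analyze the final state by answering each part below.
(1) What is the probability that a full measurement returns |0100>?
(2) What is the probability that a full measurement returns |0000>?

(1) The probability of measuring |0100> is 1/2.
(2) Outcome |0000> occurs with probability 1/2.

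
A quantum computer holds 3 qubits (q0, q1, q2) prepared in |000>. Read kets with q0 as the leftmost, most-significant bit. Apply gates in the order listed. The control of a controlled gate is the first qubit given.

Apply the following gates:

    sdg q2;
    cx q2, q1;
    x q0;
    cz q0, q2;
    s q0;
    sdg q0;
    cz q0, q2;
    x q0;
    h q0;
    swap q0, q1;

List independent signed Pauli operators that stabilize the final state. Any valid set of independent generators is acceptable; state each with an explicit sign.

The stabilizer group can be generated by +IXI, +ZII, +IIZ, among other valid generating sets.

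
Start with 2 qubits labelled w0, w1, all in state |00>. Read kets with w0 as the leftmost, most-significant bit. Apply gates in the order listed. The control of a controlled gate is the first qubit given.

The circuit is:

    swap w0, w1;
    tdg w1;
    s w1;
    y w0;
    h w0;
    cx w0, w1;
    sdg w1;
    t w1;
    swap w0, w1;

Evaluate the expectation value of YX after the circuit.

The observable YX averages to sqrt(2)/2.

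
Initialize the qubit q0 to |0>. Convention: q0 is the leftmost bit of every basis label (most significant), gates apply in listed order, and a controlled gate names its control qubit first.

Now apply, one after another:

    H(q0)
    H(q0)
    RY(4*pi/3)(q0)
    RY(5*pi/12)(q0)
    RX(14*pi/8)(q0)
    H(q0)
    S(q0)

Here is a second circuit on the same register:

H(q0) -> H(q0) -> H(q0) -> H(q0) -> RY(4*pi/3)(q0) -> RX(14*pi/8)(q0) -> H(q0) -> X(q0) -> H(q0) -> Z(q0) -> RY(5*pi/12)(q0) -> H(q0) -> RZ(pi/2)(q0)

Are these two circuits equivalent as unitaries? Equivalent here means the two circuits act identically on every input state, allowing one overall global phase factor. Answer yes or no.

No — the two circuits implement different unitaries, even allowing a global phase.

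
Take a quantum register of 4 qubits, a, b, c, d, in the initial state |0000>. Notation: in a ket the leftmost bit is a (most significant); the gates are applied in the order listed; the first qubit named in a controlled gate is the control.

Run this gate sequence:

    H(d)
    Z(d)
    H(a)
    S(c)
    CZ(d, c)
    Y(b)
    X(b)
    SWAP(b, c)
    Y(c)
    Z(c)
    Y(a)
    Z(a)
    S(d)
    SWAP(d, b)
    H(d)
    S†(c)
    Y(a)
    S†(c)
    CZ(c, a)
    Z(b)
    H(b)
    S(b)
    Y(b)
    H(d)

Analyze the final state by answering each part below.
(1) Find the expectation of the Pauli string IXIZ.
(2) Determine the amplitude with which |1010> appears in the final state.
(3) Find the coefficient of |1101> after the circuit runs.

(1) The expectation value of IXIZ is -1.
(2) The final state's coefficient on |1010> equals sqrt(2)*(1 - I)/4.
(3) The final state's coefficient on |1101> equals 0.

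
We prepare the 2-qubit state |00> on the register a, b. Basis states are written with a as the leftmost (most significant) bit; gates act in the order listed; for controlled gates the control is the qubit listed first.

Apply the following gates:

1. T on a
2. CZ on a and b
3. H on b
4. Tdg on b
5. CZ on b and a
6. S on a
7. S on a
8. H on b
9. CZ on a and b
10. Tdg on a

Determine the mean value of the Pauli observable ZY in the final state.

The observable ZY averages to sqrt(2)/2.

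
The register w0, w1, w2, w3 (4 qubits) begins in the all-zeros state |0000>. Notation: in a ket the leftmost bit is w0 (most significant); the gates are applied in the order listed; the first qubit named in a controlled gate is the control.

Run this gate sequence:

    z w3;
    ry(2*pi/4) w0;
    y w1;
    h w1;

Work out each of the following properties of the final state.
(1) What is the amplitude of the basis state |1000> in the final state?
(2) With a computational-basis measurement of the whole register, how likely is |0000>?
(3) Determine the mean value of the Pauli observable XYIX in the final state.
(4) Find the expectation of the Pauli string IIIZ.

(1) The amplitude on |1000> is I/2.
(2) A full measurement returns |0000> with probability 1/4.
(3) The observable XYIX averages to 0.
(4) In the final state, IIIZ has expectation 1.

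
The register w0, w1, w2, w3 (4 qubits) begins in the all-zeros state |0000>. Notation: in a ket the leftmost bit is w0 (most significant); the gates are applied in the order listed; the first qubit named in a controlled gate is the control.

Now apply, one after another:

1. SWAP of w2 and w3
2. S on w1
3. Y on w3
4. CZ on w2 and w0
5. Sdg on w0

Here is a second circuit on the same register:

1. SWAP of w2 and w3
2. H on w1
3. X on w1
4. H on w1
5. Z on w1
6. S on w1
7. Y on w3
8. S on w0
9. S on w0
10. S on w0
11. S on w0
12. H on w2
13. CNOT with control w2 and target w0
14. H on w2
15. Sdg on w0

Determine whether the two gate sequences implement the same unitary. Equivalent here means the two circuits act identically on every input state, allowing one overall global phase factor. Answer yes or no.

No: there is an input state on which the two circuits produce genuinely different outputs (not merely differing by a phase).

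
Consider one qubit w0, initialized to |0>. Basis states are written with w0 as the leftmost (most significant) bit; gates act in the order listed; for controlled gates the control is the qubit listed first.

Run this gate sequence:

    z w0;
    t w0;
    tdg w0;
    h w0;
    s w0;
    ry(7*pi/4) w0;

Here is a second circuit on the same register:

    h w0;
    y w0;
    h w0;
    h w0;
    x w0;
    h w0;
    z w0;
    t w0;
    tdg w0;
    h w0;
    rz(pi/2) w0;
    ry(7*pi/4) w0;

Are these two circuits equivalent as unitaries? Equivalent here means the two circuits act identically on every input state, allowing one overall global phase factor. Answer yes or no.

No — the two circuits implement different unitaries, even allowing a global phase.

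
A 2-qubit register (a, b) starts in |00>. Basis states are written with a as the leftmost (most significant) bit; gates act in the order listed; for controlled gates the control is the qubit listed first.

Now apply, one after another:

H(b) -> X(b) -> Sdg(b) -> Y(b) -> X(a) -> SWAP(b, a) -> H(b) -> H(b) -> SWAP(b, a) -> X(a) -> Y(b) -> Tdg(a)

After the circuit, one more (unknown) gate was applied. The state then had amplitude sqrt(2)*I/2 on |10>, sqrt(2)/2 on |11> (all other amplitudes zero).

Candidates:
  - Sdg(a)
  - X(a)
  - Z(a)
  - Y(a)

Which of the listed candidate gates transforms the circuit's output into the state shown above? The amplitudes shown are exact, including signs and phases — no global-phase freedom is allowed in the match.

The unique candidate consistent with the amplitudes is Y(a). Key observation: gates 4-11 undo each other exactly, leaving only the rest of the circuit to track.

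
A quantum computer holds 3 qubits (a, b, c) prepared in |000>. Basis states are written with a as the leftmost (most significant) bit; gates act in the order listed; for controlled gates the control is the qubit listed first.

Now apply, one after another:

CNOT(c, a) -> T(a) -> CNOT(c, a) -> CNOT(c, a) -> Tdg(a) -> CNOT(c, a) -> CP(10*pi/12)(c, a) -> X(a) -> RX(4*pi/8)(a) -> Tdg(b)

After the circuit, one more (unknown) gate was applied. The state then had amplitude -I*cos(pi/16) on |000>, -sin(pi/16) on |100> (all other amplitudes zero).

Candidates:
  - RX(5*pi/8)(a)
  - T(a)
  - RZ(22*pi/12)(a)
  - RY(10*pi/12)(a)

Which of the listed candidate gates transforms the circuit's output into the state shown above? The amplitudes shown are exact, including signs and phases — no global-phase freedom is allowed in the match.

The unique candidate consistent with the amplitudes is RX(5*pi/8)(a). Key observation: the block from step 1 through step 6 cancels to the identity and can be dropped.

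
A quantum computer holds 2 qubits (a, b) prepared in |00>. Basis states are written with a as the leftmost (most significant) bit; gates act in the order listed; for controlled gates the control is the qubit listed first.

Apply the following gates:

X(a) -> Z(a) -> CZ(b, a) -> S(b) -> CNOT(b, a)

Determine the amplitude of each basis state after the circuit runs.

The final amplitudes are -1 on |10>, and 0 on every other basis state.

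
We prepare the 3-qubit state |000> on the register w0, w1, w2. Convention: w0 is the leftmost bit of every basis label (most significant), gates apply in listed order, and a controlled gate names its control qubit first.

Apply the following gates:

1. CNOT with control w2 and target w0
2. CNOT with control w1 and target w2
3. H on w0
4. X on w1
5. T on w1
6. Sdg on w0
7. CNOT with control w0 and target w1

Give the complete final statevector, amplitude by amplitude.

After the circuit, the state carries amplitude sqrt(2)*exp(I*pi/4)/2 on |010>, -sqrt(2)*exp(3*I*pi/4)/2 on |100>, and 0 on every other basis state.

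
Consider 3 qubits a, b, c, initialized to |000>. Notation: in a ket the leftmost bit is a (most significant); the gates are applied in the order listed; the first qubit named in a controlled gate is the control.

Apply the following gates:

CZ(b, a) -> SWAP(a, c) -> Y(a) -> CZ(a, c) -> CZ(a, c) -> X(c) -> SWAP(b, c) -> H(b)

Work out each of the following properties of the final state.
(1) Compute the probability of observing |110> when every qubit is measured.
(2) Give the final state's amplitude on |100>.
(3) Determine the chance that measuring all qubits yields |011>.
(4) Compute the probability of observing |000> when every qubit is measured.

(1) A full measurement returns |110> with probability 1/2.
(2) The amplitude on |100> is sqrt(2)*I/2.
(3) The probability of measuring |011> is 0.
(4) A full measurement returns |000> with probability 0.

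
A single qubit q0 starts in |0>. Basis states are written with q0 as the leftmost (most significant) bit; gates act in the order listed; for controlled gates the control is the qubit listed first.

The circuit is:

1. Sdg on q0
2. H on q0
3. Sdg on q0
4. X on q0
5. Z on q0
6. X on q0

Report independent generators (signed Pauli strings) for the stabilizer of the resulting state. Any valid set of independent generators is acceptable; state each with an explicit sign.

One valid set of independent stabilizer generators is +Y (any independent generating set of the same group is equally correct).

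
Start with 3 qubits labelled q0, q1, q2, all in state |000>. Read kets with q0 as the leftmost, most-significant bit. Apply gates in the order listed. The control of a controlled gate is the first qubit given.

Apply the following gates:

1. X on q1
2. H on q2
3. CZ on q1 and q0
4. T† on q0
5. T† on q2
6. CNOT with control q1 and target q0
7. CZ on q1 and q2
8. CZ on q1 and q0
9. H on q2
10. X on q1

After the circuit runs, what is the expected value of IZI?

The expectation value of IZI is 1.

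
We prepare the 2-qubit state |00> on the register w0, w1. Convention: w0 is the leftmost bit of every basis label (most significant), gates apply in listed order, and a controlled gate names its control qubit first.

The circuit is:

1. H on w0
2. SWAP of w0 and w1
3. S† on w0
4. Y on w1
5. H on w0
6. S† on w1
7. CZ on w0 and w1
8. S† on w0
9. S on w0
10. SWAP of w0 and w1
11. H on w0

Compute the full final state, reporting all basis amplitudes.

The resulting statevector has amplitude sqrt(2)*(1 - I)/4 on |00>, sqrt(2)*(-1 - I)/4 on |01>, sqrt(2)*(-1 - I)/4 on |10>, sqrt(2)*(1 - I)/4 on |11>.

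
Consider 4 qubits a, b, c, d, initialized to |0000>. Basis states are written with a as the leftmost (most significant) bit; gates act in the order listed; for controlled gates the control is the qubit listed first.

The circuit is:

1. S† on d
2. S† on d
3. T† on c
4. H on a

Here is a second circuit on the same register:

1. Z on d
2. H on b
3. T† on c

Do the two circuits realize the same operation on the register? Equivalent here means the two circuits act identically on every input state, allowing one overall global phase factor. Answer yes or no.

No, they are not equivalent — no single phase factor reconciles the two unitaries.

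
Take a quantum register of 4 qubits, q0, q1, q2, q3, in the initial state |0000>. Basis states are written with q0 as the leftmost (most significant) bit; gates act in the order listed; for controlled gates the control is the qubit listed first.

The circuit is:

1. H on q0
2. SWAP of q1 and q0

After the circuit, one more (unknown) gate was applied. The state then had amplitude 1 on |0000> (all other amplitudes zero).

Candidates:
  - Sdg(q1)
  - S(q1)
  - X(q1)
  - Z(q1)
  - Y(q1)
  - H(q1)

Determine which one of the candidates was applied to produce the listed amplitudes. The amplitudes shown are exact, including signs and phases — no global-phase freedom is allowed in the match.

The unique candidate consistent with the amplitudes is H(q1).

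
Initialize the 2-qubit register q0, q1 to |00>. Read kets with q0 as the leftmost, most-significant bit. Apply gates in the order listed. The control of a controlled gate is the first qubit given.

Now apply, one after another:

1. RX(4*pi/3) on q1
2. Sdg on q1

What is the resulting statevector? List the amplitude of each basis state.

After the circuit, the state carries amplitude -1/2 on |00>, -sqrt(3)/2 on |01>, 0 on |10>, 0 on |11>.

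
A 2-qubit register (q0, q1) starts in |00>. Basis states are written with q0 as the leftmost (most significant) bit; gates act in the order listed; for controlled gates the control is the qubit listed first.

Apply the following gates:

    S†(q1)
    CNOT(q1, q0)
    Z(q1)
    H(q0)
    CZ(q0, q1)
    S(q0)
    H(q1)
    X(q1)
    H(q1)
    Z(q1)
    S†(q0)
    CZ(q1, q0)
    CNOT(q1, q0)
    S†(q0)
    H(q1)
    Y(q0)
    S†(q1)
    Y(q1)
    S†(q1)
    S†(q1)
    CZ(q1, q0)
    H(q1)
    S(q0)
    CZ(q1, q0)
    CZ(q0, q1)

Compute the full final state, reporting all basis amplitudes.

After the circuit, the state carries amplitude sqrt(2)*(1 + I)/4 on |00>, sqrt(2)*(1 - I)/4 on |01>, sqrt(2)*(1 - I)/4 on |10>, sqrt(2)*(1 + I)/4 on |11>. Key observation: steps 7-10 multiply out to the identity, so the circuit reduces to the remaining gates.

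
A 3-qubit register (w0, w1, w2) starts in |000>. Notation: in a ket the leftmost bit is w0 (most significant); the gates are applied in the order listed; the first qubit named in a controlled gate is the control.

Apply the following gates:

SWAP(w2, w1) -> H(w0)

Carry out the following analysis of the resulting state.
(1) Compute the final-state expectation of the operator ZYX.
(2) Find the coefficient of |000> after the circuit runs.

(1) The expectation value of ZYX is 0.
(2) The final state's coefficient on |000> equals sqrt(2)/2.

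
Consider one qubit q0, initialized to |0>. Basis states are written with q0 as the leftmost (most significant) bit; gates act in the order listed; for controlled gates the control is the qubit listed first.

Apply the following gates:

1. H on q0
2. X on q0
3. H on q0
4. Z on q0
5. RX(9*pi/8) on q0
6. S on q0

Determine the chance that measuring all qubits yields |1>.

A full measurement returns |1> with probability sin(7*pi/16)**2. Key observation: gates 1-4 undo each other exactly, leaving only the rest of the circuit to track.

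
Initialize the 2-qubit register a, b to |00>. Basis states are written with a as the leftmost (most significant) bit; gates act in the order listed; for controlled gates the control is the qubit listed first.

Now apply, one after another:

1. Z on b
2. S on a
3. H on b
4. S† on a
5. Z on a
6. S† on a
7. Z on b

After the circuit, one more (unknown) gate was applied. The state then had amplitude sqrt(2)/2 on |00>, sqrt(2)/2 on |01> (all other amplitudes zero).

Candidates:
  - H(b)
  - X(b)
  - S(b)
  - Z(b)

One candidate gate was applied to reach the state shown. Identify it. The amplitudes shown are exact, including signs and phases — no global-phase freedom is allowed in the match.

The unique candidate consistent with the amplitudes is Z(b).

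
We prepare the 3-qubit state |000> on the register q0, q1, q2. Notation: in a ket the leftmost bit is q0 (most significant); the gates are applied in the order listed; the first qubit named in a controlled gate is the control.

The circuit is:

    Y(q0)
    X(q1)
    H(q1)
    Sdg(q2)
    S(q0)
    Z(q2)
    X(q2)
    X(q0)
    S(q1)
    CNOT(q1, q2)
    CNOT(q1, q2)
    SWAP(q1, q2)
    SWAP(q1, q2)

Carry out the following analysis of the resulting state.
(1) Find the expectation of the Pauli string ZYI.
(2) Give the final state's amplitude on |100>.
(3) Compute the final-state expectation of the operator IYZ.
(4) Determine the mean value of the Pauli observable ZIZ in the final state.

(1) The expectation value of ZYI is -1.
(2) The final state's coefficient on |100> equals 0.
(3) The observable IYZ averages to 1.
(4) The observable ZIZ averages to -1.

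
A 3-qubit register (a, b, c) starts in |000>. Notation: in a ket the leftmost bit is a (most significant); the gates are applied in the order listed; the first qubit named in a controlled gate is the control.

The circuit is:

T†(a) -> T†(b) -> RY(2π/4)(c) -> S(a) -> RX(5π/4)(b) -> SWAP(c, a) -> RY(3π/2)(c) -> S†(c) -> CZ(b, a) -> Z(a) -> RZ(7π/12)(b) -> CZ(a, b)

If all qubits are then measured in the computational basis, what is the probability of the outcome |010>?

The probability of measuring |010> is sqrt(2)/16 + 1/8.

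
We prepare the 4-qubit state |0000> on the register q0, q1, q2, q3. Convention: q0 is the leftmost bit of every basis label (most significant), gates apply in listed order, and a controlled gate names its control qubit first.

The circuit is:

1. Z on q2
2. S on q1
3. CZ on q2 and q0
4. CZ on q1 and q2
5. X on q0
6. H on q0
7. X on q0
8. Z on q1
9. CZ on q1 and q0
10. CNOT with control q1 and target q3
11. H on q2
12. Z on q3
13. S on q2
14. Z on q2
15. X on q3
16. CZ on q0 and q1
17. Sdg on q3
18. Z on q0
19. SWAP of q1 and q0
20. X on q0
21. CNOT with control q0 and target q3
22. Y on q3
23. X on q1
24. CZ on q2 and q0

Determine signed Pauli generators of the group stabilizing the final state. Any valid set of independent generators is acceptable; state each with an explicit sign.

One valid set of independent stabilizer generators is +IXII, +IIYI, -ZIII, -IIIZ (any independent generating set of the same group is equally correct).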